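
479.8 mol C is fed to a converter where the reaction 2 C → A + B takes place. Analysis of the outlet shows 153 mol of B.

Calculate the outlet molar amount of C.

174 mol

For B: n = n₀ + 1ξ → 153 = 0 + 1ξ, giving ξ = 153 mol.
Outlet amounts (n = n₀ + ν ξ):
  C: 479.8 − 2(153) = 173.8
  A: 0 + 1(153) = 153
  B: 0 + 1(153) = 153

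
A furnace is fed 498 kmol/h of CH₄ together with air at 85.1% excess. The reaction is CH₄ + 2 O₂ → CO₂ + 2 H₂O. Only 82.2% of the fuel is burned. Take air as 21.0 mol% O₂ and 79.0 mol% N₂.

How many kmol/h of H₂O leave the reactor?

Stoichiometric O₂ = 2 × 498 = 996 kmol/h; O₂ fed = 996 × 1.851 = 1844 kmol/h.
N₂ fed = 1844 × 79/21 = 6935 kmol/h.
Fuel reacted = 0.822 × 498 → ξ = 409.4 kmol/h.
Outlet (n = n₀ + ν ξ):
  CH₄: 498 − 1(409.4) = 88.64
  O₂: 1844 − 2(409.4) = 1025
  N₂: 6935 (inert)
  CO₂: 0 + 1(409.4) = 409.4
  H₂O: 0 + 2(409.4) = 818.7

819 kmol/h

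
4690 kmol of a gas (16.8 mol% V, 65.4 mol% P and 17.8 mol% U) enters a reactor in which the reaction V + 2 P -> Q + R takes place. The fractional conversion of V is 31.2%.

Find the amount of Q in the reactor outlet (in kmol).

V reacted = 0.312 × 787.9 = 245.8 kmol; ν_V = −1, so ξ = 245.8/1 = 245.8 kmol.
Outlet amounts (n = n₀ + ν ξ):
  V: 787.9 − 1(245.8) = 542.1
  P: 3067 − 2(245.8) = 2576
  Q: 0 + 1(245.8) = 245.8
  R: 0 + 1(245.8) = 245.8
  U: 834.8 (inert)

246 kmol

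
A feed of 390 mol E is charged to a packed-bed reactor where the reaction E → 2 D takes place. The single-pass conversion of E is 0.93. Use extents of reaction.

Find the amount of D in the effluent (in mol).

725 mol

E reacted = 0.93 × 390 = 362.7 mol; ν_E = −1, so ξ = 362.7/1 = 362.7 mol.
Outlet amounts (n = n₀ + ν ξ):
  E: 390 − 1(362.7) = 27.3
  D: 0 + 2(362.7) = 725.4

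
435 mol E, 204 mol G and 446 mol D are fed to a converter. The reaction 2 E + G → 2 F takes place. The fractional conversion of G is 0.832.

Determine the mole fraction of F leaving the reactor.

G reacted = 0.832 × 204 = 169.7 mol; ν_G = −1, so ξ = 169.7/1 = 169.7 mol.
Outlet amounts (n = n₀ + ν ξ):
  E: 435 − 2(169.7) = 95.54
  G: 204 − 1(169.7) = 34.27
  F: 0 + 2(169.7) = 339.5
  D: 446 (inert)
Total out = 915.3 mol; y_F = 339.5 / 915.3 = 0.3709.

0.371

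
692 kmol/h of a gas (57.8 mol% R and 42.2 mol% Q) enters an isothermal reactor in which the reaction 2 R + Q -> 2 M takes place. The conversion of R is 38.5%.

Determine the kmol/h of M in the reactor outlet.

154 kmol/h

R reacted = 0.385 × 400 = 154 kmol/h; ν_R = −2, so ξ = 154/2 = 77 kmol/h.
Outlet amounts (n = n₀ + ν ξ):
  R: 400 − 2(77) = 246
  Q: 292 − 1(77) = 215
  M: 0 + 2(77) = 154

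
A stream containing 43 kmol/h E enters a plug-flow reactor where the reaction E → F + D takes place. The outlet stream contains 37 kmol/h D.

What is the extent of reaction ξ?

ξ = 37 kmol/h

For D: n = n₀ + 1ξ → 37 = 0 + 1ξ, giving ξ = 37 kmol/h.
Outlet amounts (n = n₀ + ν ξ):
  E: 43 − 1(37) = 6
  F: 0 + 1(37) = 37
  D: 0 + 1(37) = 37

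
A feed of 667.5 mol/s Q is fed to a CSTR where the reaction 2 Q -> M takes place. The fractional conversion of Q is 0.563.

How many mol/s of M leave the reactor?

188 mol/s

Q reacted = 0.563 × 667.5 = 375.8 mol/s; ν_Q = −2, so ξ = 375.8/2 = 187.9 mol/s.
Outlet amounts (n = n₀ + ν ξ):
  Q: 667.5 − 2(187.9) = 291.7
  M: 0 + 1(187.9) = 187.9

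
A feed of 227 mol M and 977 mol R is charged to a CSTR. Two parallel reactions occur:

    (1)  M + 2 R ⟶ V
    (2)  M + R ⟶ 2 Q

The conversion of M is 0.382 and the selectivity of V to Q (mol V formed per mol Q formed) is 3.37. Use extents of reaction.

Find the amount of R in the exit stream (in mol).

815 mol

Conversion of M: M consumed = 0.382 × 227 = 86.71 mol = 1ξ₁ + 1ξ₂.
Selectivity: 1ξ₁ / (2ξ₂) = 3.37 → ξ₁ = 6.74 ξ₂.
Substitute: (1·6.74 + 1) ξ₂ = 86.71 → ξ₂ = 11.2 mol, ξ₁ = 75.51 mol.
Outlet amounts (n = n₀ + Σ ν·ξ):
  M: 227 − 1(75.51) − 1(11.2) = 140.3
  R: 977 − 2(75.51) − 1(11.2) = 814.8
  V: 0 + 1(75.51) = 75.51
  Q: 0 + 2(11.2) = 22.41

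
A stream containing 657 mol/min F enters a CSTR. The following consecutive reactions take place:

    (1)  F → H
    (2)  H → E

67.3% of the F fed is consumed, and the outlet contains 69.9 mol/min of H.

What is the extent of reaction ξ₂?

Conversion of F: F consumed = 1ξ₁ = 0.673 × 657 → ξ₁ = 442.2 mol/min.
H balance: n_H = 0 + 1ξ₁ − 1ξ₂ = 69.9 → ξ₂ = (1·442.2 − 69.9)/1 = 372.3 mol/min.
Outlet amounts (n = n₀ + Σ ν·ξ):
  F: 657 − 1(442.2) = 214.8
  H: 0 + 1(442.2) − 1(372.3) = 69.9
  E: 0 + 1(372.3) = 372.3

ξ₂ = 372 mol/min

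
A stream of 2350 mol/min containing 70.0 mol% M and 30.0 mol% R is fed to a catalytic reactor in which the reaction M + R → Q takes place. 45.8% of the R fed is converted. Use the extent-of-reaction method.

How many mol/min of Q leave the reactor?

R reacted = 0.458 × 705 = 322.9 mol/min; ν_R = −1, so ξ = 322.9/1 = 322.9 mol/min.
Outlet amounts (n = n₀ + ν ξ):
  M: 1645 − 1(322.9) = 1322
  R: 705 − 1(322.9) = 382.1
  Q: 0 + 1(322.9) = 322.9

323 mol/min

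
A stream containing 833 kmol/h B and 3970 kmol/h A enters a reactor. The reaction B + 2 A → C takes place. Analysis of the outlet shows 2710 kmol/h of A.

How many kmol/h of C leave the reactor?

For A: n = n₀ − 2ξ → 2710 = 3970 − 2ξ, giving ξ = 630 kmol/h.
Outlet amounts (n = n₀ + ν ξ):
  B: 833 − 1(630) = 203
  A: 3970 − 2(630) = 2710
  C: 0 + 1(630) = 630

630 kmol/h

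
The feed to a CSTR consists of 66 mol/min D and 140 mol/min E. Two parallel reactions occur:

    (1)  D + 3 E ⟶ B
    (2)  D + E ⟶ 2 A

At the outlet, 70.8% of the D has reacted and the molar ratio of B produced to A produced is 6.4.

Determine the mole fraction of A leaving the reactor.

Conversion of D: D consumed = 0.708 × 66 = 46.73 mol/min = 1ξ₁ + 1ξ₂.
Selectivity: 1ξ₁ / (2ξ₂) = 6.4 → ξ₁ = 12.8 ξ₂.
Substitute: (1·12.8 + 1) ξ₂ = 46.73 → ξ₂ = 3.386 mol/min, ξ₁ = 43.34 mol/min.
Outlet amounts (n = n₀ + Σ ν·ξ):
  D: 66 − 1(43.34) − 1(3.386) = 19.27
  E: 140 − 3(43.34) − 1(3.386) = 6.588
  B: 0 + 1(43.34) = 43.34
  A: 0 + 2(3.386) = 6.772
Total out = 75.97 mol/min; y_A = 6.772 / 75.97 = 0.08914.

0.0891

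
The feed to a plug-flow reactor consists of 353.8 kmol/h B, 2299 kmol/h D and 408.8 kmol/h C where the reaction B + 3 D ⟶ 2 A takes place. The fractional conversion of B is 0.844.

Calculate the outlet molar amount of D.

1400 kmol/h

B reacted = 0.844 × 353.8 = 298.6 kmol/h; ν_B = −1, so ξ = 298.6/1 = 298.6 kmol/h.
Outlet amounts (n = n₀ + ν ξ):
  B: 353.8 − 1(298.6) = 55.19
  D: 2299 − 3(298.6) = 1403
  A: 0 + 2(298.6) = 597.2
  C: 408.8 (inert)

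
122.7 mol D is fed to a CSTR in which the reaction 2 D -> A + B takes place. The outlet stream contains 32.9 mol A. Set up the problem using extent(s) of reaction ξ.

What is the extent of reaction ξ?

For A: n = n₀ + 1ξ → 32.9 = 0 + 1ξ, giving ξ = 32.9 mol.
Outlet amounts (n = n₀ + ν ξ):
  D: 122.7 − 2(32.9) = 56.9
  A: 0 + 1(32.9) = 32.9
  B: 0 + 1(32.9) = 32.9

ξ = 32.9 mol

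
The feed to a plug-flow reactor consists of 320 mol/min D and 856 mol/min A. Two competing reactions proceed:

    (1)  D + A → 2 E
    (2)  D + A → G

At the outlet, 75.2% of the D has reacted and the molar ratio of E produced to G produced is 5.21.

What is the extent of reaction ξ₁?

ξ₁ = 174 mol/min

Conversion of D: D consumed = 0.752 × 320 = 240.6 mol/min = 1ξ₁ + 1ξ₂.
Selectivity: 2ξ₁ / (1ξ₂) = 5.21 → ξ₁ = 2.605 ξ₂.
Substitute: (1·2.605 + 1) ξ₂ = 240.6 → ξ₂ = 66.75 mol/min, ξ₁ = 173.9 mol/min.
Outlet amounts (n = n₀ + Σ ν·ξ):
  D: 320 − 1(173.9) − 1(66.75) = 79.36
  A: 856 − 1(173.9) − 1(66.75) = 615.4
  E: 0 + 2(173.9) = 347.8
  G: 0 + 1(66.75) = 66.75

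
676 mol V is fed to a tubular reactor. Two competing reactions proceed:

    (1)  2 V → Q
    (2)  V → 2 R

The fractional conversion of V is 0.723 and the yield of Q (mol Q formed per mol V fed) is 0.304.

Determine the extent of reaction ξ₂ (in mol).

ξ₂ = 77.7 mol

Yield of Q: 1ξ₁ / 676 = 0.304 → ξ₁ = 205.5 mol.
Conversion of V: 2ξ₁ + 1ξ₂ = 0.723 × 676 = 488.7 → ξ₂ = 77.74 mol.
Outlet amounts (n = n₀ + Σ ν·ξ):
  V: 676 − 2(205.5) − 1(77.74) = 187.3
  Q: 0 + 1(205.5) = 205.5
  R: 0 + 2(77.74) = 155.5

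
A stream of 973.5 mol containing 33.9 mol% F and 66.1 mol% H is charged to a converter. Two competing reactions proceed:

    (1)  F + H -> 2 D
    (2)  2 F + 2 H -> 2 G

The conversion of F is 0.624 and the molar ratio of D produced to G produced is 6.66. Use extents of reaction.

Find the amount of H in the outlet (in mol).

Conversion of F: F consumed = 0.624 × 330 = 205.9 mol = 1ξ₁ + 2ξ₂.
Selectivity: 2ξ₁ / (2ξ₂) = 6.66 → ξ₁ = 6.66 ξ₂.
Substitute: (1·6.66 + 2) ξ₂ = 205.9 → ξ₂ = 23.78 mol, ξ₁ = 158.4 mol.
Outlet amounts (n = n₀ + Σ ν·ξ):
  F: 330 − 1(158.4) − 2(23.78) = 124.1
  H: 643.5 − 1(158.4) − 2(23.78) = 437.6
  D: 0 + 2(158.4) = 316.7
  G: 0 + 2(23.78) = 47.56

438 mol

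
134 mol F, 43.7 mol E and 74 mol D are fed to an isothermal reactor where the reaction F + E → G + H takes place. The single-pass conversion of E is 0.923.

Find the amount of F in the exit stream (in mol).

93.7 mol

E reacted = 0.923 × 43.7 = 40.34 mol; ν_E = −1, so ξ = 40.34/1 = 40.34 mol.
Outlet amounts (n = n₀ + ν ξ):
  F: 134 − 1(40.34) = 93.66
  E: 43.7 − 1(40.34) = 3.365
  G: 0 + 1(40.34) = 40.34
  H: 0 + 1(40.34) = 40.34
  D: 74 (inert)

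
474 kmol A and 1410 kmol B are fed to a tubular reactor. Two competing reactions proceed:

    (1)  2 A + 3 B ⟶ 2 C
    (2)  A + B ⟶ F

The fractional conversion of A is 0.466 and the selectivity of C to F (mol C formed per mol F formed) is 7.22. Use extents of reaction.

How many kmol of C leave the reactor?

194 kmol

Conversion of A: A consumed = 0.466 × 474 = 220.9 kmol = 2ξ₁ + 1ξ₂.
Selectivity: 2ξ₁ / (1ξ₂) = 7.22 → ξ₁ = 3.61 ξ₂.
Substitute: (2·3.61 + 1) ξ₂ = 220.9 → ξ₂ = 26.87 kmol, ξ₁ = 97.01 kmol.
Outlet amounts (n = n₀ + Σ ν·ξ):
  A: 474 − 2(97.01) − 1(26.87) = 253.1
  B: 1410 − 3(97.01) − 1(26.87) = 1092
  C: 0 + 2(97.01) = 194
  F: 0 + 1(26.87) = 26.87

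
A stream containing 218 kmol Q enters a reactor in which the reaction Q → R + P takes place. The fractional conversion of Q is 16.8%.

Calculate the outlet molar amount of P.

36.6 kmol

Q reacted = 0.168 × 218 = 36.62 kmol; ν_Q = −1, so ξ = 36.62/1 = 36.62 kmol.
Outlet amounts (n = n₀ + ν ξ):
  Q: 218 − 1(36.62) = 181.4
  R: 0 + 1(36.62) = 36.62
  P: 0 + 1(36.62) = 36.62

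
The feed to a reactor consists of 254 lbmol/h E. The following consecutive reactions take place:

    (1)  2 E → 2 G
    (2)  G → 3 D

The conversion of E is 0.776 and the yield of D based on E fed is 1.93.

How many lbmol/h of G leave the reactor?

33.7 lbmol/h

Conversion of E: E consumed = 2ξ₁ = 0.776 × 254 → ξ₁ = 98.55 lbmol/h.
Yield of D: 3ξ₂ / 254 = 1.93 → ξ₂ = 163.4 lbmol/h.
Outlet amounts (n = n₀ + Σ ν·ξ):
  E: 254 − 2(98.55) = 56.9
  G: 0 + 2(98.55) − 1(163.4) = 33.7
  D: 0 + 3(163.4) = 490.2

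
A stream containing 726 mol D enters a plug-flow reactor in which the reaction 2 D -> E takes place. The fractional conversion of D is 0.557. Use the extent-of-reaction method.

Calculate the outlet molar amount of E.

202 mol

D reacted = 0.557 × 726 = 404.4 mol; ν_D = −2, so ξ = 404.4/2 = 202.2 mol.
Outlet amounts (n = n₀ + ν ξ):
  D: 726 − 2(202.2) = 321.6
  E: 0 + 1(202.2) = 202.2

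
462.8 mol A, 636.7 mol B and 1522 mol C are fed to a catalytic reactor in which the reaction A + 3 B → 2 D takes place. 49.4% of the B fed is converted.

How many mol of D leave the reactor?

B reacted = 0.494 × 636.7 = 314.5 mol; ν_B = −3, so ξ = 314.5/3 = 104.8 mol.
Outlet amounts (n = n₀ + ν ξ):
  A: 462.8 − 1(104.8) = 358
  B: 636.7 − 3(104.8) = 322.2
  D: 0 + 2(104.8) = 209.7
  C: 1522 (inert)

210 mol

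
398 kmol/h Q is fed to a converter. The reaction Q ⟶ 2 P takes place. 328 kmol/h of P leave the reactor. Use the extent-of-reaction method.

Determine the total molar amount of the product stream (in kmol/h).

For P: n = n₀ + 2ξ → 328 = 0 + 2ξ, giving ξ = 164 kmol/h.
Outlet amounts (n = n₀ + ν ξ):
  Q: 398 − 1(164) = 234
  P: 0 + 2(164) = 328
Total out = 234 + 328 = 562 kmol/h.

562 kmol/h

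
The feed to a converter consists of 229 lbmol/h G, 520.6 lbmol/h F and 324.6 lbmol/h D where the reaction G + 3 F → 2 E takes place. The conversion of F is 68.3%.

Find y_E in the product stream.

F reacted = 0.683 × 520.6 = 355.6 lbmol/h; ν_F = −3, so ξ = 355.6/3 = 118.5 lbmol/h.
Outlet amounts (n = n₀ + ν ξ):
  G: 229 − 1(118.5) = 110.5
  F: 520.6 − 3(118.5) = 165
  E: 0 + 2(118.5) = 237
  D: 324.6 (inert)
Total out = 837.2 lbmol/h; y_E = 237 / 837.2 = 0.2832.

0.283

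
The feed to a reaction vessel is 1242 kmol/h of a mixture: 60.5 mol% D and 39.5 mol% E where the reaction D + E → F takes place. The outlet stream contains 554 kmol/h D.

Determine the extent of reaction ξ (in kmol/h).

For D: n = n₀ − 1ξ → 554 = 751.4 − 1ξ, giving ξ = 197.4 kmol/h.
Outlet amounts (n = n₀ + ν ξ):
  D: 751.4 − 1(197.4) = 554
  E: 490.6 − 1(197.4) = 293.2
  F: 0 + 1(197.4) = 197.4

ξ = 197 kmol/h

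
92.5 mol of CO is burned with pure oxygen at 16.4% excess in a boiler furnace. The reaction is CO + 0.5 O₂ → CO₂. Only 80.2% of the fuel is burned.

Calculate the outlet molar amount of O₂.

Stoichiometric O₂ = 0.5 × 92.5 = 46.25 mol; O₂ fed = 46.25 × 1.164 = 53.83 mol.
Fuel reacted = 0.802 × 92.5 → ξ = 74.19 mol.
Outlet (n = n₀ + ν ξ):
  CO: 92.5 − 1(74.19) = 18.31
  O₂: 53.83 − 0.5(74.19) = 16.74
  CO₂: 0 + 1(74.19) = 74.19

16.7 mol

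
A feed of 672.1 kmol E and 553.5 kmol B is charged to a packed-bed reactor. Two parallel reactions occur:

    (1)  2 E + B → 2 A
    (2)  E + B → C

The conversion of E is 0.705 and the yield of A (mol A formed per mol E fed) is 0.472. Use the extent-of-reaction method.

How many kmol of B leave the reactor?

238 kmol

Yield of A: 2ξ₁ / 672.1 = 0.472 → ξ₁ = 158.6 kmol.
Conversion of E: 2ξ₁ + 1ξ₂ = 0.705 × 672.1 = 473.8 → ξ₂ = 156.6 kmol.
Outlet amounts (n = n₀ + Σ ν·ξ):
  E: 672.1 − 2(158.6) − 1(156.6) = 198.3
  B: 553.5 − 1(158.6) − 1(156.6) = 238.3
  A: 0 + 2(158.6) = 317.2
  C: 0 + 1(156.6) = 156.6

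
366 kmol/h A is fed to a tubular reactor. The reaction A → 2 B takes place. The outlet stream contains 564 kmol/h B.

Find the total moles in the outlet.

648 kmol/h

For B: n = n₀ + 2ξ → 564 = 0 + 2ξ, giving ξ = 282 kmol/h.
Outlet amounts (n = n₀ + ν ξ):
  A: 366 − 1(282) = 84
  B: 0 + 2(282) = 564
Total out = 84 + 564 = 648 kmol/h.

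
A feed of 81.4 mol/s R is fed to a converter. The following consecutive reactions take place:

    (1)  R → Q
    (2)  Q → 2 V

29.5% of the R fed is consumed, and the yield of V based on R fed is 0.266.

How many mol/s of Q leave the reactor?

13.2 mol/s

Conversion of R: R consumed = 1ξ₁ = 0.295 × 81.4 → ξ₁ = 24.01 mol/s.
Yield of V: 2ξ₂ / 81.4 = 0.266 → ξ₂ = 10.83 mol/s.
Outlet amounts (n = n₀ + Σ ν·ξ):
  R: 81.4 − 1(24.01) = 57.39
  Q: 0 + 1(24.01) − 1(10.83) = 13.19
  V: 0 + 2(10.83) = 21.65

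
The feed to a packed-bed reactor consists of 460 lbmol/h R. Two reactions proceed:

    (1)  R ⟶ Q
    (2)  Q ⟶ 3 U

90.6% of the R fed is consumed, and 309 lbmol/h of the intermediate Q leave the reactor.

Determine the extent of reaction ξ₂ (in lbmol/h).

Conversion of R: R consumed = 1ξ₁ = 0.906 × 460 → ξ₁ = 416.8 lbmol/h.
Q balance: n_Q = 0 + 1ξ₁ − 1ξ₂ = 309 → ξ₂ = (1·416.8 − 309)/1 = 107.8 lbmol/h.
Outlet amounts (n = n₀ + Σ ν·ξ):
  R: 460 − 1(416.8) = 43.24
  Q: 0 + 1(416.8) − 1(107.8) = 309
  U: 0 + 3(107.8) = 323.3

ξ₂ = 108 lbmol/h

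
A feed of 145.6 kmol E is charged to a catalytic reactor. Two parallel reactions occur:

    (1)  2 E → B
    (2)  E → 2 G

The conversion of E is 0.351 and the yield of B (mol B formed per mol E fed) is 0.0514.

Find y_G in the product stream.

Yield of B: 1ξ₁ / 145.6 = 0.0514 → ξ₁ = 7.484 kmol.
Conversion of E: 2ξ₁ + 1ξ₂ = 0.351 × 145.6 = 51.11 → ξ₂ = 36.14 kmol.
Outlet amounts (n = n₀ + Σ ν·ξ):
  E: 145.6 − 2(7.484) − 1(36.14) = 94.49
  B: 0 + 1(7.484) = 7.484
  G: 0 + 2(36.14) = 72.28
Total out = 174.3 kmol; y_G = 72.28 / 174.3 = 0.4148.

0.415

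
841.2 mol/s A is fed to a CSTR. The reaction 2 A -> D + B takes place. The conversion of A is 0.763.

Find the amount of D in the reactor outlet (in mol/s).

321 mol/s

A reacted = 0.763 × 841.2 = 641.8 mol/s; ν_A = −2, so ξ = 641.8/2 = 320.9 mol/s.
Outlet amounts (n = n₀ + ν ξ):
  A: 841.2 − 2(320.9) = 199.4
  D: 0 + 1(320.9) = 320.9
  B: 0 + 1(320.9) = 320.9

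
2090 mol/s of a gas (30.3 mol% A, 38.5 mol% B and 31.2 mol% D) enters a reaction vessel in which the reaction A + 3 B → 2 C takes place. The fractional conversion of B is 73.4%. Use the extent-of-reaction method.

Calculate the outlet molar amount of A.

436 mol/s

B reacted = 0.734 × 804.6 = 590.6 mol/s; ν_B = −3, so ξ = 590.6/3 = 196.9 mol/s.
Outlet amounts (n = n₀ + ν ξ):
  A: 633.3 − 1(196.9) = 436.4
  B: 804.6 − 3(196.9) = 214
  C: 0 + 2(196.9) = 393.7
  D: 652.1 (inert)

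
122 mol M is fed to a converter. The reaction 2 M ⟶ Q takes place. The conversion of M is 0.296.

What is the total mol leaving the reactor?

M reacted = 0.296 × 122 = 36.11 mol; ν_M = −2, so ξ = 36.11/2 = 18.06 mol.
Outlet amounts (n = n₀ + ν ξ):
  M: 122 − 2(18.06) = 85.89
  Q: 0 + 1(18.06) = 18.06
Total out = 85.89 + 18.06 = 103.9 mol.

104 mol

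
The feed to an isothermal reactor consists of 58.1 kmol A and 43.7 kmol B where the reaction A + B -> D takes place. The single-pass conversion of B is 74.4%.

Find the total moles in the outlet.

69.3 kmol

B reacted = 0.744 × 43.7 = 32.51 kmol; ν_B = −1, so ξ = 32.51/1 = 32.51 kmol.
Outlet amounts (n = n₀ + ν ξ):
  A: 58.1 − 1(32.51) = 25.59
  B: 43.7 − 1(32.51) = 11.19
  D: 0 + 1(32.51) = 32.51
Total out = 25.59 + 11.19 + 32.51 = 69.29 kmol.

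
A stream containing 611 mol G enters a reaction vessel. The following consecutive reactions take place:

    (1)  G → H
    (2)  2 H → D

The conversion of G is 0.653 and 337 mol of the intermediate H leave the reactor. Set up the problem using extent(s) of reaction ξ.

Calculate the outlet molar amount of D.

31 mol

Conversion of G: G consumed = 1ξ₁ = 0.653 × 611 → ξ₁ = 399 mol.
H balance: n_H = 0 + 1ξ₁ − 2ξ₂ = 337 → ξ₂ = (1·399 − 337)/2 = 30.99 mol.
Outlet amounts (n = n₀ + Σ ν·ξ):
  G: 611 − 1(399) = 212
  H: 0 + 1(399) − 2(30.99) = 337
  D: 0 + 1(30.99) = 30.99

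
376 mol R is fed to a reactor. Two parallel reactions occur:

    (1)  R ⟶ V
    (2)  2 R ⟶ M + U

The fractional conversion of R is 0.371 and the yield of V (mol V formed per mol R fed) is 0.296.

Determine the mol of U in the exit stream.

Yield of V: 1ξ₁ / 376 = 0.296 → ξ₁ = 111.3 mol.
Conversion of R: 1ξ₁ + 2ξ₂ = 0.371 × 376 = 139.5 → ξ₂ = 14.1 mol.
Outlet amounts (n = n₀ + Σ ν·ξ):
  R: 376 − 1(111.3) − 2(14.1) = 236.5
  V: 0 + 1(111.3) = 111.3
  M: 0 + 1(14.1) = 14.1
  U: 0 + 1(14.1) = 14.1

14.1 mol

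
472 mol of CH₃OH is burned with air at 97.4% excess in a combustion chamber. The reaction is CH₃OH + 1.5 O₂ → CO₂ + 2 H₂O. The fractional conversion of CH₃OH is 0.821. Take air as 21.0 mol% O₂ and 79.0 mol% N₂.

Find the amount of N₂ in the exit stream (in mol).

Stoichiometric O₂ = 1.5 × 472 = 708 mol; O₂ fed = 708 × 1.974 = 1398 mol.
N₂ fed = 1398 × 79/21 = 5258 mol.
Fuel reacted = 0.821 × 472 → ξ = 387.5 mol.
Outlet (n = n₀ + ν ξ):
  CH₃OH: 472 − 1(387.5) = 84.49
  O₂: 1398 − 1.5(387.5) = 816.3
  N₂: 5258 (inert)
  CO₂: 0 + 1(387.5) = 387.5
  H₂O: 0 + 2(387.5) = 775

5260 mol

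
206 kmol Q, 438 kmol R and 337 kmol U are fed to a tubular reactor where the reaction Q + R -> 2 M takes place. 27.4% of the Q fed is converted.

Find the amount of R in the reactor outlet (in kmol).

382 kmol

Q reacted = 0.274 × 206 = 56.44 kmol; ν_Q = −1, so ξ = 56.44/1 = 56.44 kmol.
Outlet amounts (n = n₀ + ν ξ):
  Q: 206 − 1(56.44) = 149.6
  R: 438 − 1(56.44) = 381.6
  M: 0 + 2(56.44) = 112.9
  U: 337 (inert)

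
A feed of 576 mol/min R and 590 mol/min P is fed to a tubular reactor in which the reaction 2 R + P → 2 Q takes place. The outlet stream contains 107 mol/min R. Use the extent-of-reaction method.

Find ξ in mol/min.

ξ = 234 mol/min

For R: n = n₀ − 2ξ → 107 = 576 − 2ξ, giving ξ = 234.5 mol/min.
Outlet amounts (n = n₀ + ν ξ):
  R: 576 − 2(234.5) = 107
  P: 590 − 1(234.5) = 355.5
  Q: 0 + 2(234.5) = 469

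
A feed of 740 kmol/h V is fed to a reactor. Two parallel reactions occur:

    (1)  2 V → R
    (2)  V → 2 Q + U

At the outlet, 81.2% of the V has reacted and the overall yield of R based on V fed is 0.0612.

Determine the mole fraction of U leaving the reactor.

0.297

Yield of R: 1ξ₁ / 740 = 0.0612 → ξ₁ = 45.29 kmol/h.
Conversion of V: 2ξ₁ + 1ξ₂ = 0.812 × 740 = 600.9 → ξ₂ = 510.3 kmol/h.
Outlet amounts (n = n₀ + Σ ν·ξ):
  V: 740 − 2(45.29) − 1(510.3) = 139.1
  R: 0 + 1(45.29) = 45.29
  Q: 0 + 2(510.3) = 1021
  U: 0 + 1(510.3) = 510.3
Total out = 1715 kmol/h; y_U = 510.3 / 1715 = 0.2975.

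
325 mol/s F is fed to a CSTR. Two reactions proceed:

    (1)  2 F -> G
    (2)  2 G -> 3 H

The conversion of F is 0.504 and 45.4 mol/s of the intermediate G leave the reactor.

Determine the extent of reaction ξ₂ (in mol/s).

ξ₂ = 18.3 mol/s

Conversion of F: F consumed = 2ξ₁ = 0.504 × 325 → ξ₁ = 81.9 mol/s.
G balance: n_G = 0 + 1ξ₁ − 2ξ₂ = 45.4 → ξ₂ = (1·81.9 − 45.4)/2 = 18.25 mol/s.
Outlet amounts (n = n₀ + Σ ν·ξ):
  F: 325 − 2(81.9) = 161.2
  G: 0 + 1(81.9) − 2(18.25) = 45.4
  H: 0 + 3(18.25) = 54.75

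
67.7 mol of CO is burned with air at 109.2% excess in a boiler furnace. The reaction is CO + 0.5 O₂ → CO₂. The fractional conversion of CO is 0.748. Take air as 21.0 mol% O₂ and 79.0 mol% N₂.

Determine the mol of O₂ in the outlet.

45.5 mol

Stoichiometric O₂ = 0.5 × 67.7 = 33.85 mol; O₂ fed = 33.85 × 2.092 = 70.81 mol.
N₂ fed = 70.81 × 79/21 = 266.4 mol.
Fuel reacted = 0.748 × 67.7 → ξ = 50.64 mol.
Outlet (n = n₀ + ν ξ):
  CO: 67.7 − 1(50.64) = 17.06
  O₂: 70.81 − 0.5(50.64) = 45.49
  N₂: 266.4 (inert)
  CO₂: 0 + 1(50.64) = 50.64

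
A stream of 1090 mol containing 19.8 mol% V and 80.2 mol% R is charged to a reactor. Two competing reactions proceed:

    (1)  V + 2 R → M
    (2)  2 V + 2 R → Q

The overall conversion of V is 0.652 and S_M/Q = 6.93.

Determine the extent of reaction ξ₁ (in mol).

ξ₁ = 109 mol

Conversion of V: V consumed = 0.652 × 215.8 = 140.7 mol = 1ξ₁ + 2ξ₂.
Selectivity: 1ξ₁ / (1ξ₂) = 6.93 → ξ₁ = 6.93 ξ₂.
Substitute: (1·6.93 + 2) ξ₂ = 140.7 → ξ₂ = 15.76 mol, ξ₁ = 109.2 mol.
Outlet amounts (n = n₀ + Σ ν·ξ):
  V: 215.8 − 1(109.2) − 2(15.76) = 75.11
  R: 874.2 − 2(109.2) − 2(15.76) = 624.3
  M: 0 + 1(109.2) = 109.2
  Q: 0 + 1(15.76) = 15.76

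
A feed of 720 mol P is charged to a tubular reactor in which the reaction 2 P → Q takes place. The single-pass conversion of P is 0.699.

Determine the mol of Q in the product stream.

252 mol

P reacted = 0.699 × 720 = 503.3 mol; ν_P = −2, so ξ = 503.3/2 = 251.6 mol.
Outlet amounts (n = n₀ + ν ξ):
  P: 720 − 2(251.6) = 216.7
  Q: 0 + 1(251.6) = 251.6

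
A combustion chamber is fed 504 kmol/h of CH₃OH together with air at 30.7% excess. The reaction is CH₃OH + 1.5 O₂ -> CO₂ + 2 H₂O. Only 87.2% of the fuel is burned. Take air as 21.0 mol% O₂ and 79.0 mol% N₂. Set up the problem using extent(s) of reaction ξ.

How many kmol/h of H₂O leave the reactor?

879 kmol/h

Stoichiometric O₂ = 1.5 × 504 = 756 kmol/h; O₂ fed = 756 × 1.307 = 988.1 kmol/h.
N₂ fed = 988.1 × 79/21 = 3717 kmol/h.
Fuel reacted = 0.872 × 504 → ξ = 439.5 kmol/h.
Outlet (n = n₀ + ν ξ):
  CH₃OH: 504 − 1(439.5) = 64.51
  O₂: 988.1 − 1.5(439.5) = 328.9
  N₂: 3717 (inert)
  CO₂: 0 + 1(439.5) = 439.5
  H₂O: 0 + 2(439.5) = 879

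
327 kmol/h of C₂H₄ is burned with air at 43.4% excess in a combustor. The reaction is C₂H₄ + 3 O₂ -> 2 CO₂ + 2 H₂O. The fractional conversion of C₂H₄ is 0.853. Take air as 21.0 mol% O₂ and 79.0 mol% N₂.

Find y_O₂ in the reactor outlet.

Stoichiometric O₂ = 3 × 327 = 981 kmol/h; O₂ fed = 981 × 1.434 = 1407 kmol/h.
N₂ fed = 1407 × 79/21 = 5292 kmol/h.
Fuel reacted = 0.853 × 327 → ξ = 278.9 kmol/h.
Outlet (n = n₀ + ν ξ):
  C₂H₄: 327 − 1(278.9) = 48.07
  O₂: 1407 − 3(278.9) = 570
  N₂: 5292 (inert)
  CO₂: 0 + 2(278.9) = 557.9
  H₂O: 0 + 2(278.9) = 557.9
Total out = 7026 kmol/h; y_O₂ = 570 / 7026 = 0.08112.

0.0811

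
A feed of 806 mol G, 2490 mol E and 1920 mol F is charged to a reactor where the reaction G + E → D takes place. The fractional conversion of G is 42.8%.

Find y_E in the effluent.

0.44

G reacted = 0.428 × 806 = 345 mol; ν_G = −1, so ξ = 345/1 = 345 mol.
Outlet amounts (n = n₀ + ν ξ):
  G: 806 − 1(345) = 461
  E: 2490 − 1(345) = 2145
  D: 0 + 1(345) = 345
  F: 1920 (inert)
Total out = 4871 mol; y_E = 2145 / 4871 = 0.4404.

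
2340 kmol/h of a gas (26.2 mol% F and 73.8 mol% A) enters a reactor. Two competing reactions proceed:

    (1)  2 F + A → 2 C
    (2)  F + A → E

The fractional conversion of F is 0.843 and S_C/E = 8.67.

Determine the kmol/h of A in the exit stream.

1440 kmol/h

Conversion of F: F consumed = 0.843 × 613.1 = 516.8 kmol/h = 2ξ₁ + 1ξ₂.
Selectivity: 2ξ₁ / (1ξ₂) = 8.67 → ξ₁ = 4.335 ξ₂.
Substitute: (2·4.335 + 1) ξ₂ = 516.8 → ξ₂ = 53.45 kmol/h, ξ₁ = 231.7 kmol/h.
Outlet amounts (n = n₀ + Σ ν·ξ):
  F: 613.1 − 2(231.7) − 1(53.45) = 96.25
  A: 1727 − 1(231.7) − 1(53.45) = 1442
  C: 0 + 2(231.7) = 463.4
  E: 0 + 1(53.45) = 53.45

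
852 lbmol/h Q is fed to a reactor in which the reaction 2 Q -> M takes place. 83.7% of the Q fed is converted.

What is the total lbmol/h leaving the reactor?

Q reacted = 0.837 × 852 = 713.1 lbmol/h; ν_Q = −2, so ξ = 713.1/2 = 356.6 lbmol/h.
Outlet amounts (n = n₀ + ν ξ):
  Q: 852 − 2(356.6) = 138.9
  M: 0 + 1(356.6) = 356.6
Total out = 138.9 + 356.6 = 495.4 lbmol/h.

495 lbmol/h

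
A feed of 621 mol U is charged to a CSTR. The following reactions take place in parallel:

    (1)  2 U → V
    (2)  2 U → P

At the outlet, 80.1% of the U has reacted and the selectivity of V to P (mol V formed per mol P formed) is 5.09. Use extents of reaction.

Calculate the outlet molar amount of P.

40.8 mol

Conversion of U: U consumed = 0.801 × 621 = 497.4 mol = 2ξ₁ + 2ξ₂.
Selectivity: 1ξ₁ / (1ξ₂) = 5.09 → ξ₁ = 5.09 ξ₂.
Substitute: (2·5.09 + 2) ξ₂ = 497.4 → ξ₂ = 40.84 mol, ξ₁ = 207.9 mol.
Outlet amounts (n = n₀ + Σ ν·ξ):
  U: 621 − 2(207.9) − 2(40.84) = 123.6
  V: 0 + 1(207.9) = 207.9
  P: 0 + 1(40.84) = 40.84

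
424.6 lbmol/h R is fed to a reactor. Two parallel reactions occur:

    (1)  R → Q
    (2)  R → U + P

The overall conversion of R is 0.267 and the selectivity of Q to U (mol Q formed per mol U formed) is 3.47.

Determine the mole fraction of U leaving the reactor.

0.0564

Conversion of R: R consumed = 0.267 × 424.6 = 113.4 lbmol/h = 1ξ₁ + 1ξ₂.
Selectivity: 1ξ₁ / (1ξ₂) = 3.47 → ξ₁ = 3.47 ξ₂.
Substitute: (1·3.47 + 1) ξ₂ = 113.4 → ξ₂ = 25.36 lbmol/h, ξ₁ = 88.01 lbmol/h.
Outlet amounts (n = n₀ + Σ ν·ξ):
  R: 424.6 − 1(88.01) − 1(25.36) = 311.2
  Q: 0 + 1(88.01) = 88.01
  U: 0 + 1(25.36) = 25.36
  P: 0 + 1(25.36) = 25.36
Total out = 450 lbmol/h; y_U = 25.36 / 450 = 0.05636.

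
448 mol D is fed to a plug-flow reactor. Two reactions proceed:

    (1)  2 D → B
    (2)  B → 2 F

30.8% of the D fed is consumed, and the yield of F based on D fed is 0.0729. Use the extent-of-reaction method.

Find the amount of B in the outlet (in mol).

52.7 mol

Conversion of D: D consumed = 2ξ₁ = 0.308 × 448 → ξ₁ = 68.99 mol.
Yield of F: 2ξ₂ / 448 = 0.0729 → ξ₂ = 16.33 mol.
Outlet amounts (n = n₀ + Σ ν·ξ):
  D: 448 − 2(68.99) = 310
  B: 0 + 1(68.99) − 1(16.33) = 52.66
  F: 0 + 2(16.33) = 32.66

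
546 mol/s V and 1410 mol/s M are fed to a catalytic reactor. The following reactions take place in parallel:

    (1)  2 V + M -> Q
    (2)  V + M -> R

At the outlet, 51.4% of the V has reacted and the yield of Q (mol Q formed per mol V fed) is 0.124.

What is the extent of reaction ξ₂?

ξ₂ = 145 mol/s

Yield of Q: 1ξ₁ / 546 = 0.124 → ξ₁ = 67.7 mol/s.
Conversion of V: 2ξ₁ + 1ξ₂ = 0.514 × 546 = 280.6 → ξ₂ = 145.2 mol/s.
Outlet amounts (n = n₀ + Σ ν·ξ):
  V: 546 − 2(67.7) − 1(145.2) = 265.4
  M: 1410 − 1(67.7) − 1(145.2) = 1197
  Q: 0 + 1(67.7) = 67.7
  R: 0 + 1(145.2) = 145.2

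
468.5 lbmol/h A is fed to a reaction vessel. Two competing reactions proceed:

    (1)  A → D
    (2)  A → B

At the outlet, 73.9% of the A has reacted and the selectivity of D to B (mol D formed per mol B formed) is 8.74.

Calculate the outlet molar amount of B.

35.5 lbmol/h

Conversion of A: A consumed = 0.739 × 468.5 = 346.2 lbmol/h = 1ξ₁ + 1ξ₂.
Selectivity: 1ξ₁ / (1ξ₂) = 8.74 → ξ₁ = 8.74 ξ₂.
Substitute: (1·8.74 + 1) ξ₂ = 346.2 → ξ₂ = 35.55 lbmol/h, ξ₁ = 310.7 lbmol/h.
Outlet amounts (n = n₀ + Σ ν·ξ):
  A: 468.5 − 1(310.7) − 1(35.55) = 122.3
  D: 0 + 1(310.7) = 310.7
  B: 0 + 1(35.55) = 35.55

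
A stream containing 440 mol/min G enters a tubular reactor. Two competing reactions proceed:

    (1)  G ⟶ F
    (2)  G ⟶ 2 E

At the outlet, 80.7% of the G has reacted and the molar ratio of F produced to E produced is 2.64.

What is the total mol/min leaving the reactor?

Conversion of G: G consumed = 0.807 × 440 = 355.1 mol/min = 1ξ₁ + 1ξ₂.
Selectivity: 1ξ₁ / (2ξ₂) = 2.64 → ξ₁ = 5.28 ξ₂.
Substitute: (1·5.28 + 1) ξ₂ = 355.1 → ξ₂ = 56.54 mol/min, ξ₁ = 298.5 mol/min.
Outlet amounts (n = n₀ + Σ ν·ξ):
  G: 440 − 1(298.5) − 1(56.54) = 84.92
  F: 0 + 1(298.5) = 298.5
  E: 0 + 2(56.54) = 113.1
Total out = 84.92 + 298.5 + 113.1 = 496.5 mol/min.

497 mol/min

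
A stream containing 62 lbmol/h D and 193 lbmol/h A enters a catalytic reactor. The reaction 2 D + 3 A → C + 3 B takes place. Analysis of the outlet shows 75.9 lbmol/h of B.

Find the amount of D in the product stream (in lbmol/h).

11.4 lbmol/h

For B: n = n₀ + 3ξ → 75.9 = 0 + 3ξ, giving ξ = 25.3 lbmol/h.
Outlet amounts (n = n₀ + ν ξ):
  D: 62 − 2(25.3) = 11.4
  A: 193 − 3(25.3) = 117.1
  C: 0 + 1(25.3) = 25.3
  B: 0 + 3(25.3) = 75.9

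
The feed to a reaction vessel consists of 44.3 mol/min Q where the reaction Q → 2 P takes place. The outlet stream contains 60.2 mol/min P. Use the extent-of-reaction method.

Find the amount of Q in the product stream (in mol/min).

For P: n = n₀ + 2ξ → 60.2 = 0 + 2ξ, giving ξ = 30.1 mol/min.
Outlet amounts (n = n₀ + ν ξ):
  Q: 44.3 − 1(30.1) = 14.2
  P: 0 + 2(30.1) = 60.2

14.2 mol/min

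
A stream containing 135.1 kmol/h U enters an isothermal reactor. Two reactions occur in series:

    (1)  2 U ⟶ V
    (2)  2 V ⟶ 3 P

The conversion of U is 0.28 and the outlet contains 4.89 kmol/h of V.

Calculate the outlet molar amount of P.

Conversion of U: U consumed = 2ξ₁ = 0.28 × 135.1 → ξ₁ = 18.91 kmol/h.
V balance: n_V = 0 + 1ξ₁ − 2ξ₂ = 4.89 → ξ₂ = (1·18.91 − 4.89)/2 = 7.012 kmol/h.
Outlet amounts (n = n₀ + Σ ν·ξ):
  U: 135.1 − 2(18.91) = 97.27
  V: 0 + 1(18.91) − 2(7.012) = 4.89
  P: 0 + 3(7.012) = 21.04

21 kmol/h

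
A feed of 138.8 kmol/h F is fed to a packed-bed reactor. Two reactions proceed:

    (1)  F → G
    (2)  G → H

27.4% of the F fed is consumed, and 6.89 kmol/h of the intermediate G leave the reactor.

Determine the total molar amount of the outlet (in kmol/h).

Conversion of F: F consumed = 1ξ₁ = 0.274 × 138.8 → ξ₁ = 38.03 kmol/h.
G balance: n_G = 0 + 1ξ₁ − 1ξ₂ = 6.89 → ξ₂ = (1·38.03 − 6.89)/1 = 31.14 kmol/h.
Outlet amounts (n = n₀ + Σ ν·ξ):
  F: 138.8 − 1(38.03) = 100.8
  G: 0 + 1(38.03) − 1(31.14) = 6.89
  H: 0 + 1(31.14) = 31.14
Total out = 100.8 + 6.89 + 31.14 = 138.8 kmol/h.

139 kmol/h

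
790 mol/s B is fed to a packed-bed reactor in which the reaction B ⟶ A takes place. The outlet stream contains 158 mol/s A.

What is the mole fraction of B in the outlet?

0.8

For A: n = n₀ + 1ξ → 158 = 0 + 1ξ, giving ξ = 158 mol/s.
Outlet amounts (n = n₀ + ν ξ):
  B: 790 − 1(158) = 632
  A: 0 + 1(158) = 158
Total out = 790 mol/s; y_B = 632 / 790 = 0.8.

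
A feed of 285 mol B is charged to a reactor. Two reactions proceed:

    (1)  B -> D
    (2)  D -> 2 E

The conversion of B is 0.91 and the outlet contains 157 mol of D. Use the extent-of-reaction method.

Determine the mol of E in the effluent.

205 mol

Conversion of B: B consumed = 1ξ₁ = 0.91 × 285 → ξ₁ = 259.4 mol.
D balance: n_D = 0 + 1ξ₁ − 1ξ₂ = 157 → ξ₂ = (1·259.4 − 157)/1 = 102.4 mol.
Outlet amounts (n = n₀ + Σ ν·ξ):
  B: 285 − 1(259.4) = 25.65
  D: 0 + 1(259.4) − 1(102.4) = 157
  E: 0 + 2(102.4) = 204.7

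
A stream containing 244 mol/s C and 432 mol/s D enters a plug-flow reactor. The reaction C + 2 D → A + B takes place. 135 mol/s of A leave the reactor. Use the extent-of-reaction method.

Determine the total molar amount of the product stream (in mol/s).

541 mol/s

For A: n = n₀ + 1ξ → 135 = 0 + 1ξ, giving ξ = 135 mol/s.
Outlet amounts (n = n₀ + ν ξ):
  C: 244 − 1(135) = 109
  D: 432 − 2(135) = 162
  A: 0 + 1(135) = 135
  B: 0 + 1(135) = 135
Total out = 109 + 162 + 135 + 135 = 541 mol/s.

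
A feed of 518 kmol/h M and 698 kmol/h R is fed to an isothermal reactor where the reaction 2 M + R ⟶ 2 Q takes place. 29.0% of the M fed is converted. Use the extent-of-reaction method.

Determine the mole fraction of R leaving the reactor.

0.546

M reacted = 0.29 × 518 = 150.2 kmol/h; ν_M = −2, so ξ = 150.2/2 = 75.11 kmol/h.
Outlet amounts (n = n₀ + ν ξ):
  M: 518 − 2(75.11) = 367.8
  R: 698 − 1(75.11) = 622.9
  Q: 0 + 2(75.11) = 150.2
Total out = 1141 kmol/h; y_R = 622.9 / 1141 = 0.546.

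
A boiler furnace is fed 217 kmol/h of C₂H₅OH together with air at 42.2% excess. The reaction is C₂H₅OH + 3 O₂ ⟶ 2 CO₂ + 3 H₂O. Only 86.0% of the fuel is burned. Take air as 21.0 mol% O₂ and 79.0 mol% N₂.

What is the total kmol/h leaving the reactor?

4810 kmol/h

Stoichiometric O₂ = 3 × 217 = 651 kmol/h; O₂ fed = 651 × 1.422 = 925.7 kmol/h.
N₂ fed = 925.7 × 79/21 = 3482 kmol/h.
Fuel reacted = 0.86 × 217 → ξ = 186.6 kmol/h.
Outlet (n = n₀ + ν ξ):
  C₂H₅OH: 217 − 1(186.6) = 30.38
  O₂: 925.7 − 3(186.6) = 365.9
  N₂: 3482 (inert)
  CO₂: 0 + 2(186.6) = 373.2
  H₂O: 0 + 3(186.6) = 559.9
Total out = 30.38 + 365.9 + 3482 + 373.2 + 559.9 = 4812 kmol/h.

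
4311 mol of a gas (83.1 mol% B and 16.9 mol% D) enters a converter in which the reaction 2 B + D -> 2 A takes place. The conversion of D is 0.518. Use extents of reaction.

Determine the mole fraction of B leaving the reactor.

D reacted = 0.518 × 728.6 = 377.4 mol; ν_D = −1, so ξ = 377.4/1 = 377.4 mol.
Outlet amounts (n = n₀ + ν ξ):
  B: 3582 − 2(377.4) = 2828
  D: 728.6 − 1(377.4) = 351.2
  A: 0 + 2(377.4) = 754.8
Total out = 3934 mol; y_B = 2828 / 3934 = 0.7188.

0.719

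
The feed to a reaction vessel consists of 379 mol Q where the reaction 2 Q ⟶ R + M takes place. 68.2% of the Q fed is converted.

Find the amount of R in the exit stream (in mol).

129 mol

Q reacted = 0.682 × 379 = 258.5 mol; ν_Q = −2, so ξ = 258.5/2 = 129.2 mol.
Outlet amounts (n = n₀ + ν ξ):
  Q: 379 − 2(129.2) = 120.5
  R: 0 + 1(129.2) = 129.2
  M: 0 + 1(129.2) = 129.2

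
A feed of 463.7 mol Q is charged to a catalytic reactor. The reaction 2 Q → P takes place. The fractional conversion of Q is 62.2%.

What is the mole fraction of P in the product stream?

Q reacted = 0.622 × 463.7 = 288.4 mol; ν_Q = −2, so ξ = 288.4/2 = 144.2 mol.
Outlet amounts (n = n₀ + ν ξ):
  Q: 463.7 − 2(144.2) = 175.3
  P: 0 + 1(144.2) = 144.2
Total out = 319.5 mol; y_P = 144.2 / 319.5 = 0.4514.

0.451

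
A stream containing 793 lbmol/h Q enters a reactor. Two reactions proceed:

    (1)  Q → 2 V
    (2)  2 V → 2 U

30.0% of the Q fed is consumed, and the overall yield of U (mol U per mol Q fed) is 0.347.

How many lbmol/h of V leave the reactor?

201 lbmol/h

Conversion of Q: Q consumed = 1ξ₁ = 0.3 × 793 → ξ₁ = 237.9 lbmol/h.
Yield of U: 2ξ₂ / 793 = 0.347 → ξ₂ = 137.6 lbmol/h.
Outlet amounts (n = n₀ + Σ ν·ξ):
  Q: 793 − 1(237.9) = 555.1
  V: 0 + 2(237.9) − 2(137.6) = 200.6
  U: 0 + 2(137.6) = 275.2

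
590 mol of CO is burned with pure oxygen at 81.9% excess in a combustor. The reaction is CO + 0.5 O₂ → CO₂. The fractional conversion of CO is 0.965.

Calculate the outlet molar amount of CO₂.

Stoichiometric O₂ = 0.5 × 590 = 295 mol; O₂ fed = 295 × 1.819 = 536.6 mol.
Fuel reacted = 0.965 × 590 → ξ = 569.4 mol.
Outlet (n = n₀ + ν ξ):
  CO: 590 − 1(569.4) = 20.65
  O₂: 536.6 − 0.5(569.4) = 251.9
  CO₂: 0 + 1(569.4) = 569.4

569 mol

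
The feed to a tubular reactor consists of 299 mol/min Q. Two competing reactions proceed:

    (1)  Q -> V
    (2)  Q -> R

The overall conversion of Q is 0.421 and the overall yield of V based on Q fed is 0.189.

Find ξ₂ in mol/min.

ξ₂ = 69.4 mol/min

Yield of V: 1ξ₁ / 299 = 0.189 → ξ₁ = 56.51 mol/min.
Conversion of Q: 1ξ₁ + 1ξ₂ = 0.421 × 299 = 125.9 → ξ₂ = 69.37 mol/min.
Outlet amounts (n = n₀ + Σ ν·ξ):
  Q: 299 − 1(56.51) − 1(69.37) = 173.1
  V: 0 + 1(56.51) = 56.51
  R: 0 + 1(69.37) = 69.37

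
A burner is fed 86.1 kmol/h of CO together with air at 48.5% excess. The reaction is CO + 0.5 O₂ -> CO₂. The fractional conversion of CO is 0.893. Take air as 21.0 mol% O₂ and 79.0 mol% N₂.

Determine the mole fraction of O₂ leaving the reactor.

Stoichiometric O₂ = 0.5 × 86.1 = 43.05 kmol/h; O₂ fed = 43.05 × 1.485 = 63.93 kmol/h.
N₂ fed = 63.93 × 79/21 = 240.5 kmol/h.
Fuel reacted = 0.893 × 86.1 → ξ = 76.89 kmol/h.
Outlet (n = n₀ + ν ξ):
  CO: 86.1 − 1(76.89) = 9.213
  O₂: 63.93 − 0.5(76.89) = 25.49
  N₂: 240.5 (inert)
  CO₂: 0 + 1(76.89) = 76.89
Total out = 352.1 kmol/h; y_O₂ = 25.49 / 352.1 = 0.07239.

0.0724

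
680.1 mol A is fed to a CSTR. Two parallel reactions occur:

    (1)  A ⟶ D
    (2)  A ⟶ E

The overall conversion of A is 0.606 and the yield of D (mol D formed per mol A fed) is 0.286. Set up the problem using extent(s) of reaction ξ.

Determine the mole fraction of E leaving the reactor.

0.32

Yield of D: 1ξ₁ / 680.1 = 0.286 → ξ₁ = 194.5 mol.
Conversion of A: 1ξ₁ + 1ξ₂ = 0.606 × 680.1 = 412.1 → ξ₂ = 217.6 mol.
Outlet amounts (n = n₀ + Σ ν·ξ):
  A: 680.1 − 1(194.5) − 1(217.6) = 268
  D: 0 + 1(194.5) = 194.5
  E: 0 + 1(217.6) = 217.6
Total out = 680.1 mol; y_E = 217.6 / 680.1 = 0.32.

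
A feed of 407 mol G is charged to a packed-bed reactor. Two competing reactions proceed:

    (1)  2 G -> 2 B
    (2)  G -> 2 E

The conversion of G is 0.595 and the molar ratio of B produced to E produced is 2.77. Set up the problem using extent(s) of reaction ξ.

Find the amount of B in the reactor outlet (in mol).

Conversion of G: G consumed = 0.595 × 407 = 242.2 mol = 2ξ₁ + 1ξ₂.
Selectivity: 2ξ₁ / (2ξ₂) = 2.77 → ξ₁ = 2.77 ξ₂.
Substitute: (2·2.77 + 1) ξ₂ = 242.2 → ξ₂ = 37.03 mol, ξ₁ = 102.6 mol.
Outlet amounts (n = n₀ + Σ ν·ξ):
  G: 407 − 2(102.6) − 1(37.03) = 164.8
  B: 0 + 2(102.6) = 205.1
  E: 0 + 2(37.03) = 74.06

205 mol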